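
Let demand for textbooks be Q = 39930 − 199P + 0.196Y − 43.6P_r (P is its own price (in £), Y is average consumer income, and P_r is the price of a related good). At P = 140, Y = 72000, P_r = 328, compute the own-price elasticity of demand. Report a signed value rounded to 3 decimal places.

-2.345

At the given values, Q = 39930 − 199(140) + 0.196(72000) − 43.6(328) = 11881.2.
∂Q/∂P = −199.
E = (-199) × (140/11881.2) = -2.34488…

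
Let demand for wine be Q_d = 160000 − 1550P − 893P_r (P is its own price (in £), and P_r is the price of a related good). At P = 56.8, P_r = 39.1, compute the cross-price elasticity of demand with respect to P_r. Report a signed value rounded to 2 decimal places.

-0.94

At the given values, Q_d = 160000 − 1550(56.8) − 893(39.1) = 37043.7.
∂Q_d/∂P_r = -893.
E = (-893) × (39.1/37043.7) = -0.9425…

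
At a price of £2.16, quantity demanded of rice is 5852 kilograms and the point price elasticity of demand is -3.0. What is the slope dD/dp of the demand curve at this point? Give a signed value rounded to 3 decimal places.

Ed = (dD/dp)·(p/D) ⇒ dD/dp = Ed·D/p = (-3.0)·5852/2.16 = -8127.77777…

-8127.778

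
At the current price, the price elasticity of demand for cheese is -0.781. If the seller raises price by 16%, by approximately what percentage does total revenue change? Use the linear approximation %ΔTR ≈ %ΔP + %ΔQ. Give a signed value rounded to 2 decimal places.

%ΔQ ≈ Ed × %ΔP = (-0.781) × (+16%) = -12.4960%
%ΔTR ≈ %ΔP + %ΔQ = (+16%) + (-12.4960%) = +3.5040%

+3.50%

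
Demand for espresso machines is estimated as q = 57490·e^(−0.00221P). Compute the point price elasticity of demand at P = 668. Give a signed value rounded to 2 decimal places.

dq/dP = −0.00221·q = -29.0298. At P = 668, q = 13135.7.
Ed = (dq/dP)·(P/q) = (-29.0298) × (668/13135.7) = -1.4762…

-1.48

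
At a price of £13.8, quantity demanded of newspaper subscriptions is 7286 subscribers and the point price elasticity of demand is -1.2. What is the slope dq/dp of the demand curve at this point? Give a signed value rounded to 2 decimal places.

Ed = (dq/dp)·(p/q) ⇒ dq/dp = Ed·q/p = (-1.2)·7286/13.8 = -633.5652…

-633.57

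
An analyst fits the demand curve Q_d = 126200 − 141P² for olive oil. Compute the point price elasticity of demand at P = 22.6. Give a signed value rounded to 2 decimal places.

dQ_d/dP = −2·141·P = -6373.2. At P = 22.6, Q_d = 54182.84.
Ed = (dQ_d/dP)·(P/Q_d) = (-6373.2) × (22.6/54182.84) = -2.6583…

-2.66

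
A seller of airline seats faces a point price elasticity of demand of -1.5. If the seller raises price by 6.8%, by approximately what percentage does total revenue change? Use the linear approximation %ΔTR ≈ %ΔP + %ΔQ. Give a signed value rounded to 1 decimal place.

%ΔQ ≈ Ed × %ΔP = (-1.5) × (+6.8%) = -10.2000%
%ΔTR ≈ %ΔP + %ΔQ = (+6.8%) + (-10.2000%) = -3.4000%

-3.4%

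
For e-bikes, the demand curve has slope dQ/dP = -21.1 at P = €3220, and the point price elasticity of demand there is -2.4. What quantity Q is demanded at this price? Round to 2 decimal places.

Ed = (dQ/dP)·(P/Q) ⇒ Q = (dQ/dP)·P/Ed = (-21.1)·3220/(-2.4) = 28309.1666…

28309.17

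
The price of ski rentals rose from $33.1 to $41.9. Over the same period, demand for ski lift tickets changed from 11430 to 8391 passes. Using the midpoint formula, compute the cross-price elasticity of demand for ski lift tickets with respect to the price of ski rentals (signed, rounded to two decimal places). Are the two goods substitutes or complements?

-1.31; complements

%ΔQ_{ski lift tickets} = (8391 − 11430)/avg = -3039/9910.5 = -0.306644…
%ΔP_{ski rentals} = (41.9 − 33.1)/avg = 8.8/37.5 = 0.234666…
E_cross = (-3039/9910.5) / (8.8/37.5) = -1.3067…
E_cross < 0 ⇒ the goods are complements.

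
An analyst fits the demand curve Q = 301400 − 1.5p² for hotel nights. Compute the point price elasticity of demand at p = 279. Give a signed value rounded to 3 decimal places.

-1.265

dQ/dp = −2·1.5·p = -837. At p = 279, Q = 184638.5.
Ed = (dQ/dp)·(p/Q) = (-837) × (279/184638.5) = -1.26475…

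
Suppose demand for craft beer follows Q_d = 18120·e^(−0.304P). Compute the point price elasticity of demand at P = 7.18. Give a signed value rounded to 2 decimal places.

-2.18

dQ_d/dP = −0.304·Q_d = -620.996. At P = 7.18, Q_d = 2042.75.
Ed = (dQ_d/dP)·(P/Q_d) = (-620.996) × (7.18/2042.75) = -2.1827…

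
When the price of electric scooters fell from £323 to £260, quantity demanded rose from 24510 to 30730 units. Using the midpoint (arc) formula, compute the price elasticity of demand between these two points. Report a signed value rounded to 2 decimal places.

%ΔQ = (30730 − 24510) / [(24510 + 30730)/2] = 6220/27620 = 0.225199…
%ΔP = (260 − 323) / [(323 + 260)/2] = -63/291.5 = -0.216123…
Arc Ed = %ΔQ / %ΔP = (6220/27620) / (-63/291.5) = -1.0419…

-1.04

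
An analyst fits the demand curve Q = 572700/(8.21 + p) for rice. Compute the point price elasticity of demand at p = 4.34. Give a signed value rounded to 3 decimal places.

dQ/dp = −572700/(8.21 + p)² = -3636.13. At p = 4.34, Q = 45633.5.
Ed = (dQ/dp)·(p/Q) = (-3636.13) × (4.34/45633.5) = -0.34581…

-0.346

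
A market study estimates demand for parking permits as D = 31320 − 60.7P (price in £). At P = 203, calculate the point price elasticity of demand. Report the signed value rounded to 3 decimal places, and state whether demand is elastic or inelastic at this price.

-0.649; inelastic

dD/dP = −60.7. At P = 203, D = 31320 − 60.7(203) = 18997.9.
Ed = (dD/dP)·(P/D) = −60.7 × (203/18997.9) = -0.64860…
|Ed| = 0.649 < 1, so demand is inelastic.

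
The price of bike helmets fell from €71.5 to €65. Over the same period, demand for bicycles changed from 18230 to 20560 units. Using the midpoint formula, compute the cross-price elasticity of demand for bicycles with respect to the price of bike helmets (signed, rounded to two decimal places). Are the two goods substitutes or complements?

%ΔQ_{bicycles} = (20560 − 18230)/avg = 2330/19395 = 0.120134…
%ΔP_{bike helmets} = (65 − 71.5)/avg = -6.5/68.25 = -0.095238…
E_cross = (2330/19395) / (-6.5/68.25) = -1.2614…
E_cross < 0 ⇒ the goods are complements.

-1.26; complements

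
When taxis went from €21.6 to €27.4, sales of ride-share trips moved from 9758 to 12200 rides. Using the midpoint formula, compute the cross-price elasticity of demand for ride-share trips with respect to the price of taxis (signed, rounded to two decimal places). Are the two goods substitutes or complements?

0.94; substitutes

%ΔQ_{ride-share trips} = (12200 − 9758)/avg = 2442/10979 = 0.222424…
%ΔP_{taxis} = (27.4 − 21.6)/avg = 5.8/24.5 = 0.236734…
E_cross = (2442/10979) / (5.8/24.5) = 0.9395…
E_cross > 0 ⇒ the goods are substitutes.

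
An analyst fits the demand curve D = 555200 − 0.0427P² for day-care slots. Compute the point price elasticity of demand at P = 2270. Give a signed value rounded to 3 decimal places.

-1.313

dD/dP = −2·0.0427·P = -193.858. At P = 2270, D = 335171.17.
Ed = (dD/dP)·(P/D) = (-193.858) × (2270/335171.17) = -1.31293…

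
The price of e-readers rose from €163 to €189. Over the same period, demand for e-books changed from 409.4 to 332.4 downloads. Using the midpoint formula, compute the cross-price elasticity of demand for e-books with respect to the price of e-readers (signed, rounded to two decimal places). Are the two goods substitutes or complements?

-1.41; complements

%ΔQ_{e-books} = (332.4 − 409.4)/avg = -77/370.9 = -0.207603…
%ΔP_{e-readers} = (189 − 163)/avg = 26/176 = 0.147727…
E_cross = (-77/370.9) / (26/176) = -1.4053…
E_cross < 0 ⇒ the goods are complements.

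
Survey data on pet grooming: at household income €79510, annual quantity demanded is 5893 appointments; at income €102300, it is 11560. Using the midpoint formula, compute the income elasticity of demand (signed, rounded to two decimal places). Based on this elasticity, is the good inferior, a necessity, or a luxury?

%ΔQ = (11560 − 5893)/[( 5893 + 11560)/2] = 5667/8726.5 = 0.649401…
%ΔIncome = (102300 − 79510)/[( 79510 + 102300)/2] = 22790/90905 = 0.250701…
E_income = (5667/8726.5) / (22790/90905) = 2.5903…
E_income > 1 ⇒ normal good, luxury.

2.59; luxury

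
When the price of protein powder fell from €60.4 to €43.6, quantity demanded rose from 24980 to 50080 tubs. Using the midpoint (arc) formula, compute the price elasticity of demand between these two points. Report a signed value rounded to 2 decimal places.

-2.07

%ΔQ = (50080 − 24980) / [(24980 + 50080)/2] = 25100/37530 = 0.668798…
%ΔP = (43.6 − 60.4) / [(60.4 + 43.6)/2] = -16.8/52 = -0.323076…
Arc Ed = %ΔQ / %ΔP = (25100/37530) / (-16.8/52) = -2.0700…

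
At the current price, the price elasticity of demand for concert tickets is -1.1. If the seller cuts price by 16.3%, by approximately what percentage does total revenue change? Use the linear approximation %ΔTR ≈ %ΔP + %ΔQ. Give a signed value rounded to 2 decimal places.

+1.63%

%ΔQ ≈ Ed × %ΔP = (-1.1) × (-16.3%) = +17.9300%
%ΔTR ≈ %ΔP + %ΔQ = (-16.3%) + (+17.9300%) = +1.6300%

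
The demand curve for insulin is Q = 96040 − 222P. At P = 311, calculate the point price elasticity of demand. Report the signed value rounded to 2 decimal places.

dQ/dP = −222. At P = 311, Q = 96040 − 222(311) = 26998.
Ed = (dQ/dP)·(P/Q) = −222 × (311/26998) = -2.5573…

-2.56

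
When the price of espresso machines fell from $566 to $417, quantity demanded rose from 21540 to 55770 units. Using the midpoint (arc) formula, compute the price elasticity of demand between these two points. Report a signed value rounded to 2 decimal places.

-2.92

%ΔQ = (55770 − 21540) / [(21540 + 55770)/2] = 34230/38655 = 0.885525…
%ΔP = (417 − 566) / [(566 + 417)/2] = -149/491.5 = -0.303153…
Arc Ed = %ΔQ / %ΔP = (34230/38655) / (-149/491.5) = -2.9210…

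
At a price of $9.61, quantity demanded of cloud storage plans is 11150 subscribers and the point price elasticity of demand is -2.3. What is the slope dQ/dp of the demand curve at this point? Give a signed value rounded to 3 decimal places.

-2668.574

Ed = (dQ/dp)·(p/Q) ⇒ dQ/dp = Ed·Q/p = (-2.3)·11150/9.61 = -2668.57440…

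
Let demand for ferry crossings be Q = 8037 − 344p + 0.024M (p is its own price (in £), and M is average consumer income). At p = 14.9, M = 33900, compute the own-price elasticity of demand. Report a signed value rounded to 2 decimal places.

At the given values, Q = 8037 − 344(14.9) + 0.024(33900) = 3725.
∂Q/∂p = −344.
E = (-344) × (14.9/3725) = -1.376

-1.38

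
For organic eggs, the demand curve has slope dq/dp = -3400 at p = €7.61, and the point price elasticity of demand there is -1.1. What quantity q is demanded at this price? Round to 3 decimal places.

23521.818

Ed = (dq/dp)·(p/q) ⇒ q = (dq/dp)·p/Ed = (-3400)·7.61/(-1.1) = 23521.81818…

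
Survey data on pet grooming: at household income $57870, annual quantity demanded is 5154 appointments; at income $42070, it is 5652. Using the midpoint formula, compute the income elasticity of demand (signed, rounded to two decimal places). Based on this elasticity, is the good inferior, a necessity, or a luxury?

-0.29; inferior

%ΔQ = (5652 − 5154)/[( 5154 + 5652)/2] = 498/5403 = 0.092171…
%ΔIncome = (42070 − 57870)/[( 57870 + 42070)/2] = -15800/49970 = -0.316189…
E_income = (498/5403) / (-15800/49970) = -0.2915…
E_income < 0 ⇒ inferior good.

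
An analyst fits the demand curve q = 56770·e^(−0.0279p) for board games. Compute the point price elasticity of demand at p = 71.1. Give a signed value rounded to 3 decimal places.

dq/dp = −0.0279·q = -217.88. At p = 71.1, q = 7809.32.
Ed = (dq/dp)·(p/q) = (-217.88) × (71.1/7809.32) = -1.98369

-1.984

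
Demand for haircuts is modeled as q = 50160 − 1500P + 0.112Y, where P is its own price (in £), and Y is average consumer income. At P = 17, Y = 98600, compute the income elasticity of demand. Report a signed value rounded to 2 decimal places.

0.31

At the given values, q = 50160 − 1500(17) + 0.112(98600) = 35703.2.
∂q/∂Y = 0.112.
E = (0.112) × (98600/35703.2) = 0.3093…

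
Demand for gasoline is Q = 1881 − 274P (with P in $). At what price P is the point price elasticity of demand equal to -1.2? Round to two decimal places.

3.74

Ed = −274P/(1881 − 274P). Set this equal to -1.2:
274P = 1.2·(1881 − 274P) ⇒ 274P(1 + 1.2) = 1.2·1881
P = 1.2·1881 / (274·2.2) = 3.7445…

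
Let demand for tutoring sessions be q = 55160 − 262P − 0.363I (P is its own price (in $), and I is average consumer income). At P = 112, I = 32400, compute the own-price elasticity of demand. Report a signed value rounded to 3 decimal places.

-2.088

At the given values, q = 55160 − 262(112) − 0.363(32400) = 14054.8.
∂q/∂P = −262.
E = (-262) × (112/14054.8) = -2.08782…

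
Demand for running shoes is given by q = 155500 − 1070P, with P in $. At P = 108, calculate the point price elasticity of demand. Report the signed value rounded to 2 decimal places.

dq/dP = −1070. At P = 108, q = 155500 − 1070(108) = 39940.
Ed = (dq/dP)·(P/q) = −1070 × (108/39940) = -2.8933…

-2.89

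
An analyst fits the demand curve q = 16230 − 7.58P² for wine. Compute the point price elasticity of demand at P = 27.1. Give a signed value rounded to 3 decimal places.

-1.044

dq/dP = −2·7.58·P = -410.836. At P = 27.1, q = 10663.1722.
Ed = (dq/dP)·(P/q) = (-410.836) × (27.1/10663.1722) = -1.04412…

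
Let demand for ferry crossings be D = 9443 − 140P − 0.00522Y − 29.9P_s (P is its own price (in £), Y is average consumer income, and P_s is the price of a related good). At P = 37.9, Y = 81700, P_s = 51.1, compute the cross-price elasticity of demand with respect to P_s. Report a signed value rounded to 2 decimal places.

At the given values, D = 9443 − 140(37.9) − 0.00522(81700) − 29.9(51.1) = 2182.636.
∂D/∂P_s = -29.9.
E = (-29.9) × (51.1/2182.636) = -0.7000…

-0.70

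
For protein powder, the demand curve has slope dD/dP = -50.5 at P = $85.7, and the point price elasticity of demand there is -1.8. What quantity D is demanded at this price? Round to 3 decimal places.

2404.361

Ed = (dD/dP)·(P/D) ⇒ D = (dD/dP)·P/Ed = (-50.5)·85.7/(-1.8) = 2404.36111…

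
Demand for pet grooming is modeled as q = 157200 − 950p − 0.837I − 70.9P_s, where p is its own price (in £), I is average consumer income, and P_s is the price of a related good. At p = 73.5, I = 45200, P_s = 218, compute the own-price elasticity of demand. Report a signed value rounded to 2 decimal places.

At the given values, q = 157200 − 950(73.5) − 0.837(45200) − 70.9(218) = 34086.4.
∂q/∂p = −950.
E = (-950) × (73.5/34086.4) = -2.0484…

-2.05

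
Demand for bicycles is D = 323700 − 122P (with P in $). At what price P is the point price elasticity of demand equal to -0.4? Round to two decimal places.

Ed = −122P/(323700 − 122P). Set this equal to -0.4:
122P = 0.4·(323700 − 122P) ⇒ 122P(1 + 0.4) = 0.4·323700
P = 0.4·323700 / (122·1.4) = 758.0796…

758.08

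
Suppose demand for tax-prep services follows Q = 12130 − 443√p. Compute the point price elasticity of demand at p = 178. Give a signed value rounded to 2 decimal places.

-0.48

dQ/dp = −443/(2√p) = -16.6021. At p = 178, Q = 6219.64.
Ed = (dQ/dp)·(p/Q) = (-16.6021) × (178/6219.64) = -0.4751…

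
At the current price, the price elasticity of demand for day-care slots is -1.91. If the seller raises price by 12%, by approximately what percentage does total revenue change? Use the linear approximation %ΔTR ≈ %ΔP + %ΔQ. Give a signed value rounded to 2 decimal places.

-10.92%

%ΔQ ≈ Ed × %ΔP = (-1.91) × (+12%) = -22.9200%
%ΔTR ≈ %ΔP + %ΔQ = (+12%) + (-22.9200%) = -10.9200%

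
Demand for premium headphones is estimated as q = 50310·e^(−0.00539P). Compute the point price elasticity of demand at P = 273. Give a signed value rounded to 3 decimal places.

dq/dP = −0.00539·q = -62.2575. At P = 273, q = 11550.6.
Ed = (dq/dP)·(P/q) = (-62.2575) × (273/11550.6) = -1.47147

-1.471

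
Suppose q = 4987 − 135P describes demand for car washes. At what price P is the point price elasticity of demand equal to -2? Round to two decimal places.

24.63

Ed = −135P/(4987 − 135P). Set this equal to -2:
135P = 2·(4987 − 135P) ⇒ 135P(1 + 2) = 2·4987
P = 2·4987 / (135·3) = 24.6271…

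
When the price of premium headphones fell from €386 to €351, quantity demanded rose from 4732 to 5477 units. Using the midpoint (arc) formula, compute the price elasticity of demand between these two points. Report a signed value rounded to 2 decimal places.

-1.54

%ΔQ = (5477 − 4732) / [(4732 + 5477)/2] = 745/5104.5 = 0.145949…
%ΔP = (351 − 386) / [(386 + 351)/2] = -35/368.5 = -0.094979…
Arc Ed = %ΔQ / %ΔP = (745/5104.5) / (-35/368.5) = -1.5366…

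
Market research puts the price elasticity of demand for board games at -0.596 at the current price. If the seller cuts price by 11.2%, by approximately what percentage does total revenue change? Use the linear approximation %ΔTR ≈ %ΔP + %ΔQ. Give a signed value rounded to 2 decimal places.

%ΔQ ≈ Ed × %ΔP = (-0.596) × (-11.2%) = +6.6752%
%ΔTR ≈ %ΔP + %ΔQ = (-11.2%) + (+6.6752%) = -4.5248%

-4.52%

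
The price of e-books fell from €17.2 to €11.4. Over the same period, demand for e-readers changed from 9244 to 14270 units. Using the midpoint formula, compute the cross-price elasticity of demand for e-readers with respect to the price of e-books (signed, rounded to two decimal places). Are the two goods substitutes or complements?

-1.05; complements

%ΔQ_{e-readers} = (14270 − 9244)/avg = 5026/11757 = 0.427490…
%ΔP_{e-books} = (11.4 − 17.2)/avg = -5.8/14.3 = -0.405594…
E_cross = (5026/11757) / (-5.8/14.3) = -1.0539…
E_cross < 0 ⇒ the goods are complements.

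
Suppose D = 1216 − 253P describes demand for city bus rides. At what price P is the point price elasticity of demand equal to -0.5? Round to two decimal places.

1.60

Ed = −253P/(1216 − 253P). Set this equal to -0.5:
253P = 0.5·(1216 − 253P) ⇒ 253P(1 + 0.5) = 0.5·1216
P = 0.5·1216 / (253·1.5) = 1.6021…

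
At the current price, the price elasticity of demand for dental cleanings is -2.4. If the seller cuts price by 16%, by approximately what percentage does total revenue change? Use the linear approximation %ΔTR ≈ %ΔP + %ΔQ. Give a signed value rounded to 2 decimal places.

%ΔQ ≈ Ed × %ΔP = (-2.4) × (-16%) = +38.4000%
%ΔTR ≈ %ΔP + %ΔQ = (-16%) + (+38.4000%) = +22.4000%

+22.40%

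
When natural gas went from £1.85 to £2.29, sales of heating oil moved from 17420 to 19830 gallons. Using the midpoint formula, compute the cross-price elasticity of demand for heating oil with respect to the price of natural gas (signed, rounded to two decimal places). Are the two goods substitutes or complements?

0.61; substitutes

%ΔQ_{heating oil} = (19830 − 17420)/avg = 2410/18625 = 0.129395…
%ΔP_{natural gas} = (2.29 − 1.85)/avg = 0.44/2.07 = 0.212560…
E_cross = (2410/18625) / (0.44/2.07) = 0.6087…
E_cross > 0 ⇒ the goods are substitutes.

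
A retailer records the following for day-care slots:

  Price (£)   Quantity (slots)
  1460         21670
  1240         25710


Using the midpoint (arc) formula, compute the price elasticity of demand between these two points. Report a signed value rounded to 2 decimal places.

%ΔQ = (25710 − 21670) / [(21670 + 25710)/2] = 4040/23690 = 0.170536…
%ΔP = (1240 − 1460) / [(1460 + 1240)/2] = -220/1350 = -0.162962…
Arc Ed = %ΔQ / %ΔP = (4040/23690) / (-220/1350) = -1.0464…

-1.05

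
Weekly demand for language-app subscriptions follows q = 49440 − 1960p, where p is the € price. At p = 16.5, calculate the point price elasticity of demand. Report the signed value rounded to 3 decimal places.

dq/dp = −1960. At p = 16.5, q = 49440 − 1960(16.5) = 17100.
Ed = (dq/dp)·(p/q) = −1960 × (16.5/17100) = -1.89122…

-1.891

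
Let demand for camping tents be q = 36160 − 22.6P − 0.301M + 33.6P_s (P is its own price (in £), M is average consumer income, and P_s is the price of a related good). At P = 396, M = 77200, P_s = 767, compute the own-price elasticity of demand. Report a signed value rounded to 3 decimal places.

-0.301

At the given values, q = 36160 − 22.6(396) − 0.301(77200) + 33.6(767) = 29744.4.
∂q/∂P = −22.6.
E = (-22.6) × (396/29744.4) = -0.30088…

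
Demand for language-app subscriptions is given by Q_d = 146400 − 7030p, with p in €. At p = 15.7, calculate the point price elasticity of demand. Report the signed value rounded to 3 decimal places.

dQ_d/dp = −7030. At p = 15.7, Q_d = 146400 − 7030(15.7) = 36029.
Ed = (dQ_d/dp)·(p/Q_d) = −7030 × (15.7/36029) = -3.06339…

-3.063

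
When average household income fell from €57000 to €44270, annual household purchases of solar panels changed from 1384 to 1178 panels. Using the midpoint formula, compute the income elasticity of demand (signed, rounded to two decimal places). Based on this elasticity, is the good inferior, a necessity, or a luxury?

%ΔQ = (1178 − 1384)/[( 1384 + 1178)/2] = -206/1281 = -0.160811…
%ΔIncome = (44270 − 57000)/[( 57000 + 44270)/2] = -12730/50635 = -0.251407…
E_income = (-206/1281) / (-12730/50635) = 0.6396…
0 < E_income < 1 ⇒ normal good, necessity.

0.64; necessity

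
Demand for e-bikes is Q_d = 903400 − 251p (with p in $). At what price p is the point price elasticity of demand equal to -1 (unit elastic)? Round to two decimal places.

Ed = −251p/(903400 − 251p). Set this equal to -1:
251p = 1·(903400 − 251p) ⇒ 251p(1 + 1) = 1·903400
p = 1·903400 / (251·2) = 1799.6015…

1799.60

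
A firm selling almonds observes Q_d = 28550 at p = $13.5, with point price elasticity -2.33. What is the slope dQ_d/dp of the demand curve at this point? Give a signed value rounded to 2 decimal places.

-4927.52

Ed = (dQ_d/dp)·(p/Q_d) ⇒ dQ_d/dp = Ed·Q_d/p = (-2.33)·28550/13.5 = -4927.5185…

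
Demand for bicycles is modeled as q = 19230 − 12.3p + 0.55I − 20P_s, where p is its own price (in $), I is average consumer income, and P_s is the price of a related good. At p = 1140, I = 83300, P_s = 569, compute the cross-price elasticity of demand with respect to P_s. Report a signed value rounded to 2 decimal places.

-0.29

At the given values, q = 19230 − 12.3(1140) + 0.55(83300) − 20(569) = 39643.
∂q/∂P_s = -20.
E = (-20) × (569/39643) = -0.2870…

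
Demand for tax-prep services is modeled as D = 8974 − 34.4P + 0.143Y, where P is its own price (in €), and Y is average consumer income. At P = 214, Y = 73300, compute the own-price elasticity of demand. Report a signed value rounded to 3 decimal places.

-0.609

At the given values, D = 8974 − 34.4(214) + 0.143(73300) = 12094.3.
∂D/∂P = −34.4.
E = (-34.4) × (214/12094.3) = -0.60868…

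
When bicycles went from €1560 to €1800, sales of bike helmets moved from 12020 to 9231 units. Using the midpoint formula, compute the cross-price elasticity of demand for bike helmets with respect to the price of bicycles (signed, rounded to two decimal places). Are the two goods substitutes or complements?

%ΔQ_{bike helmets} = (9231 − 12020)/avg = -2789/10625.5 = -0.262481…
%ΔP_{bicycles} = (1800 − 1560)/avg = 240/1680 = 0.142857…
E_cross = (-2789/10625.5) / (240/1680) = -1.8373…
E_cross < 0 ⇒ the goods are complements.

-1.84; complements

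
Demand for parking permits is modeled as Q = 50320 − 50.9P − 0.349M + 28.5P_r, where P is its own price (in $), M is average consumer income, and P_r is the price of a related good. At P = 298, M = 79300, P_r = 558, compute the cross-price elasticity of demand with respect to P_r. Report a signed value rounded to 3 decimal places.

0.680

At the given values, Q = 50320 − 50.9(298) − 0.349(79300) + 28.5(558) = 23379.1.
∂Q/∂P_r = 28.5.
E = (28.5) × (558/23379.1) = 0.68022…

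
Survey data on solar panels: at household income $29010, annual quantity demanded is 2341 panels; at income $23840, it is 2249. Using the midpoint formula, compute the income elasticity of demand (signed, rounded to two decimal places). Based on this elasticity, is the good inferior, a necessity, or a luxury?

%ΔQ = (2249 − 2341)/[( 2341 + 2249)/2] = -92/2295 = -0.040087…
%ΔIncome = (23840 − 29010)/[( 29010 + 23840)/2] = -5170/26425 = -0.195648…
E_income = (-92/2295) / (-5170/26425) = 0.2048…
0 < E_income < 1 ⇒ normal good, necessity.

0.20; necessity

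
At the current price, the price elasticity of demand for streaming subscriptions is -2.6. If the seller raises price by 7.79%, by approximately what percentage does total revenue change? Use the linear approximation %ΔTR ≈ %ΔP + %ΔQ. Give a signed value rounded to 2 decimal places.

-12.46%

%ΔQ ≈ Ed × %ΔP = (-2.6) × (+7.79%) = -20.2540%
%ΔTR ≈ %ΔP + %ΔQ = (+7.79%) + (-20.2540%) = -12.4640%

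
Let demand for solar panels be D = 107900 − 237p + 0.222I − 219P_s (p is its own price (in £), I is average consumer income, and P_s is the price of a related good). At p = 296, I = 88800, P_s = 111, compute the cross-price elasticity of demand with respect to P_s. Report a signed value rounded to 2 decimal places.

-0.73

At the given values, D = 107900 − 237(296) + 0.222(88800) − 219(111) = 33152.6.
∂D/∂P_s = -219.
E = (-219) × (111/33152.6) = -0.7332…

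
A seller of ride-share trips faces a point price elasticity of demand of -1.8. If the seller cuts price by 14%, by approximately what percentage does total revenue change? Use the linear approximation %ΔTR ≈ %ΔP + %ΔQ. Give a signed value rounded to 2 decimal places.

+11.20%

%ΔQ ≈ Ed × %ΔP = (-1.8) × (-14%) = +25.2000%
%ΔTR ≈ %ΔP + %ΔQ = (-14%) + (+25.2000%) = +11.2000%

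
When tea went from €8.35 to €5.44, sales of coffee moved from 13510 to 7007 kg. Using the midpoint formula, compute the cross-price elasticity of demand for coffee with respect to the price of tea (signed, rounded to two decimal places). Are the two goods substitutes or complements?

1.50; substitutes

%ΔQ_{coffee} = (7007 − 13510)/avg = -6503/10258.5 = -0.633913…
%ΔP_{tea} = (5.44 − 8.35)/avg = -2.91/6.895 = -0.422044…
E_cross = (-6503/10258.5) / (-2.91/6.895) = 1.5020…
E_cross > 0 ⇒ the goods are substitutes.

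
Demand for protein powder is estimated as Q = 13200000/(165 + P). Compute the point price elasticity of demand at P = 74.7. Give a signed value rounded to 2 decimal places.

-0.31

dQ/dP = −13200000/(165 + P)² = -229.741. At P = 74.7, Q = 55068.8.
Ed = (dQ/dP)·(P/Q) = (-229.741) × (74.7/55068.8) = -0.3116…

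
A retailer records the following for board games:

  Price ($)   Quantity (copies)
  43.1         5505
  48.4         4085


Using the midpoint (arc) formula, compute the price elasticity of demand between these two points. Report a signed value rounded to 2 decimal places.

-2.56

%ΔQ = (4085 − 5505) / [(5505 + 4085)/2] = -1420/4795 = -0.296141…
%ΔP = (48.4 − 43.1) / [(43.1 + 48.4)/2] = 5.3/45.75 = 0.115846…
Arc Ed = %ΔQ / %ΔP = (-1420/4795) / (5.3/45.75) = -2.5563…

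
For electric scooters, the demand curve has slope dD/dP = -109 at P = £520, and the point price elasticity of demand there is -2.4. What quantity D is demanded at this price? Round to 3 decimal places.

23616.667

Ed = (dD/dP)·(P/D) ⇒ D = (dD/dP)·P/Ed = (-109)·520/(-2.4) = 23616.66666…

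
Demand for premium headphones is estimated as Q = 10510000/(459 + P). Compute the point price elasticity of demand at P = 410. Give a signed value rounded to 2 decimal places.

-0.47

dQ/dP = −10510000/(459 + P)² = -13.9176. At P = 410, Q = 12094.4.
Ed = (dQ/dP)·(P/Q) = (-13.9176) × (410/12094.4) = -0.4718…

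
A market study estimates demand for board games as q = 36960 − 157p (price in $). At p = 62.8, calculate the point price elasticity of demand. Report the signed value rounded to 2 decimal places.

-0.36

dq/dp = −157. At p = 62.8, q = 36960 − 157(62.8) = 27100.4.
Ed = (dq/dp)·(p/q) = −157 × (62.8/27100.4) = -0.3638…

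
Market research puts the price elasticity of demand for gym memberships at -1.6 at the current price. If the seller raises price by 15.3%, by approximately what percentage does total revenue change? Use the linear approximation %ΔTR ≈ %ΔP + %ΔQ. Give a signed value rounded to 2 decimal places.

%ΔQ ≈ Ed × %ΔP = (-1.6) × (+15.3%) = -24.4800%
%ΔTR ≈ %ΔP + %ΔQ = (+15.3%) + (-24.4800%) = -9.1800%

-9.18%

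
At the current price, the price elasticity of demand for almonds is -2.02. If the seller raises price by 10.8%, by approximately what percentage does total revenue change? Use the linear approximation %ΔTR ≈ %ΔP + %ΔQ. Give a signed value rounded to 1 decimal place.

-11.0%

%ΔQ ≈ Ed × %ΔP = (-2.02) × (+10.8%) = -21.8160%
%ΔTR ≈ %ΔP + %ΔQ = (+10.8%) + (-21.8160%) = -11.0160%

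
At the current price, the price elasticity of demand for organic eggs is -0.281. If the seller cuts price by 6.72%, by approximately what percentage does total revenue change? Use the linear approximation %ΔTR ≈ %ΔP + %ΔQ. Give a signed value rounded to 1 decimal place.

%ΔQ ≈ Ed × %ΔP = (-0.281) × (-6.72%) = +1.8883%
%ΔTR ≈ %ΔP + %ΔQ = (-6.72%) + (+1.8883%) = -4.8317%

-4.8%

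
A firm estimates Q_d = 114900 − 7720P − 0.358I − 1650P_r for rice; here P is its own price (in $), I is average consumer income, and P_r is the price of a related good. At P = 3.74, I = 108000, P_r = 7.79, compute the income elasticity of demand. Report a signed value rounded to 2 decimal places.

-1.12

At the given values, Q_d = 114900 − 7720(3.74) − 0.358(108000) − 1650(7.79) = 34509.7.
∂Q_d/∂I = -0.358.
E = (-0.358) × (108000/34509.7) = -1.1203…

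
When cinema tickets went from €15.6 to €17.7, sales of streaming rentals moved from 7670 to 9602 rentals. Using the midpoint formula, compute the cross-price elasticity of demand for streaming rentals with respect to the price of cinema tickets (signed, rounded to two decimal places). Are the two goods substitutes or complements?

1.77; substitutes

%ΔQ_{streaming rentals} = (9602 − 7670)/avg = 1932/8636 = 0.223714…
%ΔP_{cinema tickets} = (17.7 − 15.6)/avg = 2.1/16.65 = 0.126126…
E_cross = (1932/8636) / (2.1/16.65) = 1.7737…
E_cross > 0 ⇒ the goods are substitutes.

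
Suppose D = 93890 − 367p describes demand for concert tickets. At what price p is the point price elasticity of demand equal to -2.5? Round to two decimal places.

182.74

Ed = −367p/(93890 − 367p). Set this equal to -2.5:
367p = 2.5·(93890 − 367p) ⇒ 367p(1 + 2.5) = 2.5·93890
p = 2.5·93890 / (367·3.5) = 182.7364…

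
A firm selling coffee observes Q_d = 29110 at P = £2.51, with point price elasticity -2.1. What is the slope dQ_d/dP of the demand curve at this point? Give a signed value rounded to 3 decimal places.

Ed = (dQ_d/dP)·(P/Q_d) ⇒ dQ_d/dP = Ed·Q_d/P = (-2.1)·29110/2.51 = -24354.98007…

-24354.980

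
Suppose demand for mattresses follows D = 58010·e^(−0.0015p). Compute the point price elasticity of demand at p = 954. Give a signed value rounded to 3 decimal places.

dD/dp = −0.0015·D = -20.8027. At p = 954, D = 13868.4.
Ed = (dD/dp)·(p/D) = (-20.8027) × (954/13868.4) = -1.431

-1.431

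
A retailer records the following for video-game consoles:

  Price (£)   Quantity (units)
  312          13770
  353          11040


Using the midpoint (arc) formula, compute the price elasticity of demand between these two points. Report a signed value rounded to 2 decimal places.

%ΔQ = (11040 − 13770) / [(13770 + 11040)/2] = -2730/12405 = -0.220072…
%ΔP = (353 − 312) / [(312 + 353)/2] = 41/332.5 = 0.123308…
Arc Ed = %ΔQ / %ΔP = (-2730/12405) / (41/332.5) = -1.7847…

-1.78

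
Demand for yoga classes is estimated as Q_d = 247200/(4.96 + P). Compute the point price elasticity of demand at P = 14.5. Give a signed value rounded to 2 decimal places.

-0.75

dQ_d/dP = −247200/(4.96 + P)² = -652.774. At P = 14.5, Q_d = 12703.
Ed = (dQ_d/dP)·(P/Q_d) = (-652.774) × (14.5/12703) = -0.7451…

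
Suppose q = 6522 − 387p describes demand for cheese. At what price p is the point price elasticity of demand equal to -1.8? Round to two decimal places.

10.83

Ed = −387p/(6522 − 387p). Set this equal to -1.8:
387p = 1.8·(6522 − 387p) ⇒ 387p(1 + 1.8) = 1.8·6522
p = 1.8·6522 / (387·2.8) = 10.8338…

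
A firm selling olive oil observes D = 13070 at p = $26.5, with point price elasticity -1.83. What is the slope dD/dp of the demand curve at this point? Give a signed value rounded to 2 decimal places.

-902.57

Ed = (dD/dp)·(p/D) ⇒ dD/dp = Ed·D/p = (-1.83)·13070/26.5 = -902.5698…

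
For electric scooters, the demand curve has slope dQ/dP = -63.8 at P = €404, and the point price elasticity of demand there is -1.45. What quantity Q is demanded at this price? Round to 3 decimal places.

Ed = (dQ/dP)·(P/Q) ⇒ Q = (dQ/dP)·P/Ed = (-63.8)·404/(-1.45) = 17776

17776.000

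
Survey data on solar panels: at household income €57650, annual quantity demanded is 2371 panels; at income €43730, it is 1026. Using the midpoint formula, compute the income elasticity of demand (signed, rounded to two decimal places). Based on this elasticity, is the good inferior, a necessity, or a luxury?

%ΔQ = (1026 − 2371)/[( 2371 + 1026)/2] = -1345/1698.5 = -0.791875…
%ΔIncome = (43730 − 57650)/[( 57650 + 43730)/2] = -13920/50690 = -0.274610…
E_income = (-1345/1698.5) / (-13920/50690) = 2.8836…
E_income > 1 ⇒ normal good, luxury.

2.88; luxury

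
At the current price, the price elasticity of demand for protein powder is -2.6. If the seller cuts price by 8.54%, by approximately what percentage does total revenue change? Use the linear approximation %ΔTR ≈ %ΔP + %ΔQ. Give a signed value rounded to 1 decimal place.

+13.7%

%ΔQ ≈ Ed × %ΔP = (-2.6) × (-8.54%) = +22.2040%
%ΔTR ≈ %ΔP + %ΔQ = (-8.54%) + (+22.2040%) = +13.6640%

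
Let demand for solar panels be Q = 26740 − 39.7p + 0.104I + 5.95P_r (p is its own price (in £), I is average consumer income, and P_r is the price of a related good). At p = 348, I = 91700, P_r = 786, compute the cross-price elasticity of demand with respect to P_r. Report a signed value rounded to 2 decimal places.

At the given values, Q = 26740 − 39.7(348) + 0.104(91700) + 5.95(786) = 27137.9.
∂Q/∂P_r = 5.95.
E = (5.95) × (786/27137.9) = 0.1723…

0.17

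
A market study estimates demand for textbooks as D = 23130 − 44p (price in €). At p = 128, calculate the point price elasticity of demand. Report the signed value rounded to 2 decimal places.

dD/dp = −44. At p = 128, D = 23130 − 44(128) = 17498.
Ed = (dD/dp)·(p/D) = −44 × (128/17498) = -0.3218…

-0.32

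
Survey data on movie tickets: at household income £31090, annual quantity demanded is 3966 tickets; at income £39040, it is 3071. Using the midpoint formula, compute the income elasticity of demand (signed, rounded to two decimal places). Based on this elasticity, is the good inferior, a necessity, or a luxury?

%ΔQ = (3071 − 3966)/[( 3966 + 3071)/2] = -895/3518.5 = -0.254369…
%ΔIncome = (39040 − 31090)/[( 31090 + 39040)/2] = 7950/35065 = 0.226721…
E_income = (-895/3518.5) / (7950/35065) = -1.1219…
E_income < 0 ⇒ inferior good.

-1.12; inferior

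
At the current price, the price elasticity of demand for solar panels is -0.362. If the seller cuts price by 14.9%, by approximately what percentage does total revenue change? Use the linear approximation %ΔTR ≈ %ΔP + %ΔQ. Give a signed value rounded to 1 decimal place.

%ΔQ ≈ Ed × %ΔP = (-0.362) × (-14.9%) = +5.3938%
%ΔTR ≈ %ΔP + %ΔQ = (-14.9%) + (+5.3938%) = -9.5062%

-9.5%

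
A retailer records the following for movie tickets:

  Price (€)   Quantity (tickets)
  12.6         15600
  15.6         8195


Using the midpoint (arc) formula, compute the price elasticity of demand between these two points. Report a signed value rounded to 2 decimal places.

-2.93

%ΔQ = (8195 − 15600) / [(15600 + 8195)/2] = -7405/11897.5 = -0.622399…
%ΔP = (15.6 − 12.6) / [(12.6 + 15.6)/2] = 3/14.1 = 0.212765…
Arc Ed = %ΔQ / %ΔP = (-7405/11897.5) / (3/14.1) = -2.9252…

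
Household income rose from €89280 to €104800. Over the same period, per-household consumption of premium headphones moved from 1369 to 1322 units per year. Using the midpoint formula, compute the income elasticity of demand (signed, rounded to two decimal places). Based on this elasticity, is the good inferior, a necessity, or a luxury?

-0.22; inferior

%ΔQ = (1322 − 1369)/[( 1369 + 1322)/2] = -47/1345.5 = -0.034931…
%ΔIncome = (104800 − 89280)/[( 89280 + 104800)/2] = 15520/97040 = 0.159934…
E_income = (-47/1345.5) / (15520/97040) = -0.2184…
E_income < 0 ⇒ inferior good.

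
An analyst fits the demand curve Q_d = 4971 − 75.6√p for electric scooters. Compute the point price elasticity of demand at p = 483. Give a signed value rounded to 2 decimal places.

-0.25

dQ_d/dp = −75.6/(2√p) = -1.71996. At p = 483, Q_d = 3309.52.
Ed = (dQ_d/dp)·(p/Q_d) = (-1.71996) × (483/3309.52) = -0.2510…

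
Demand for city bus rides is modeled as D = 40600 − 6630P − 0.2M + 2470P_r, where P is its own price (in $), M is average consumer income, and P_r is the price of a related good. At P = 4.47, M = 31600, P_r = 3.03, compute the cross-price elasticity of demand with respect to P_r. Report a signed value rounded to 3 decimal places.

At the given values, D = 40600 − 6630(4.47) − 0.2(31600) + 2470(3.03) = 12128.
∂D/∂P_r = 2470.
E = (2470) × (3.03/12128) = 0.61709…

0.617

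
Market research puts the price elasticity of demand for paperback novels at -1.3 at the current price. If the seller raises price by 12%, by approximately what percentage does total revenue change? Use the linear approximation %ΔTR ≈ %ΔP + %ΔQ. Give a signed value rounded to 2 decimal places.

-3.60%

%ΔQ ≈ Ed × %ΔP = (-1.3) × (+12%) = -15.6000%
%ΔTR ≈ %ΔP + %ΔQ = (+12%) + (-15.6000%) = -3.6000%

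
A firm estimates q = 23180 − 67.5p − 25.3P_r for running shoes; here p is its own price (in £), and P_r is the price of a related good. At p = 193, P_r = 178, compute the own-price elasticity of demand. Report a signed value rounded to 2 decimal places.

-2.31

At the given values, q = 23180 − 67.5(193) − 25.3(178) = 5649.1.
∂q/∂p = −67.5.
E = (-67.5) × (193/5649.1) = -2.3061…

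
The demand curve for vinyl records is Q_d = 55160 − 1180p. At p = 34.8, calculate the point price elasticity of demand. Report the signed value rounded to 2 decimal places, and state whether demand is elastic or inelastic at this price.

-2.91; elastic

dQ_d/dp = −1180. At p = 34.8, Q_d = 55160 − 1180(34.8) = 14096.
Ed = (dQ_d/dp)·(p/Q_d) = −1180 × (34.8/14096) = -2.9131…
|Ed| = 2.91 > 1, so demand is elastic.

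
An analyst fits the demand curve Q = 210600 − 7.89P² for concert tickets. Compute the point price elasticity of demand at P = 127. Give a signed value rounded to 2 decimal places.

dQ/dP = −2·7.89·P = -2004.06. At P = 127, Q = 83342.19.
Ed = (dQ/dP)·(P/Q) = (-2004.06) × (127/83342.19) = -3.0538…

-3.05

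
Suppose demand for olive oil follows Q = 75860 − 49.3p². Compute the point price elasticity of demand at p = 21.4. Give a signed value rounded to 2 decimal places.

dQ/dp = −2·49.3·p = -2110.04. At p = 21.4, Q = 53282.572.
Ed = (dQ/dp)·(p/Q) = (-2110.04) × (21.4/53282.572) = -0.8474…

-0.85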